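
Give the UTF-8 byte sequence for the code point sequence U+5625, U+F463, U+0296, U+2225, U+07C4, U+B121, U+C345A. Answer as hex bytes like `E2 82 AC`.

E5 98 A5 EF 91 A3 CA 96 E2 88 A5 DF 84 EB 84 A1 F3 83 91 9A

U+5625: 3-byte form → E5 98 A5.
U+F463: 3-byte form → EF 91 A3.
U+0296: 2-byte form → CA 96.
U+2225: 3-byte form → E2 88 A5.
U+07C4: 2-byte form → DF 84.
U+B121: 3-byte form → EB 84 A1.
U+C345A: 4-byte form → F3 83 91 9A.
Concatenated (20 bytes): E5 98 A5 EF 91 A3 CA 96 E2 88 A5 DF 84 EB 84 A1 F3 83 91 9A.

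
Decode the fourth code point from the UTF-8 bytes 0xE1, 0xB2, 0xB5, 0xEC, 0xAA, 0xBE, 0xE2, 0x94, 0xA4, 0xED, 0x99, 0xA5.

Offset 0: leading byte 0xE1 = 11100001 → 3-byte char #1 = E1 B2 B5.
Offset 3: leading byte 0xEC = 11101100 → 3-byte char #2 = EC AA BE.
Offset 6: leading byte 0xE2 = 11100010 → 3-byte char #3 = E2 94 A4.
Offset 9: leading byte 0xED = 11101101 → 3-byte char #4 = ED 99 A5.
Leading byte 0xED = 11101101 matches 1110xxxx → 3-byte sequence.
Byte 1: 0xED = 11101101, payload 1101 (4 bits).
Byte 2: 0x99 = 10011001 (10xxxxxx ✓), payload 011001.
Byte 3: 0xA5 = 10100101 (10xxxxxx ✓), payload 100101.
Concatenate: 1101011001100101 = 0xD665 (16 bits → U+D665).

U+D665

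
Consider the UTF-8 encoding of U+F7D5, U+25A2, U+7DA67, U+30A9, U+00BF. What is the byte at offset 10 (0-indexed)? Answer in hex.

U+F7D5 → 3-byte form EF 9F 95 at offsets 0–2.
U+25A2 → 3-byte form E2 96 A2 at offsets 3–5.
U+7DA67 → 4-byte form F1 BD A9 A7 at offsets 6–9.
U+30A9 → 3-byte form E3 82 A9 at offsets 10–12.
Offset 10 falls in char 4's range; it's byte 1 of E3 82 A9 = 0xE3.

0xE3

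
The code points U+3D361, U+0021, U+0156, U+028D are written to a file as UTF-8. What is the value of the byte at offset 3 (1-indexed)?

0x8D

1-indexed offset 3 is 0-indexed offset 2.
U+3D361 → 4-byte form F0 BD 8D A1 at offsets 0–3.
Offset 2 falls in char 1's range; it's byte 3 of F0 BD 8D A1 = 0x8D.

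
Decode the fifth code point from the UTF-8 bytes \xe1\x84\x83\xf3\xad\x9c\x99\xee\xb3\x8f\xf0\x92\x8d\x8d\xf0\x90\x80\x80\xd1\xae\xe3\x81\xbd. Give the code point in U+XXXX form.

Offset 0: leading byte 0xE1 = 11100001 → 3-byte char #1 = E1 84 83.
Offset 3: leading byte 0xF3 = 11110011 → 4-byte char #2 = F3 AD 9C 99.
Offset 7: leading byte 0xEE = 11101110 → 3-byte char #3 = EE B3 8F.
Offset 10: leading byte 0xF0 = 11110000 → 4-byte char #4 = F0 92 8D 8D.
Offset 14: leading byte 0xF0 = 11110000 → 4-byte char #5 = F0 90 80 80.
Leading byte 0xF0 = 11110000 matches 11110xxx → 4-byte sequence.
Byte 1: 0xF0 = 11110000, payload 000 (3 bits).
Byte 2: 0x90 = 10010000 (10xxxxxx ✓), payload 010000.
Byte 3: 0x80 = 10000000 (10xxxxxx ✓), payload 000000.
Byte 4: 0x80 = 10000000 (10xxxxxx ✓), payload 000000.
Concatenate: 000010000000000000000 = 0x10000 (21 bits → U+10000).

U+10000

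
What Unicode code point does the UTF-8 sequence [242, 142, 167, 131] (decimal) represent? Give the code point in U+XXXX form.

Leading byte 0xF2 = 11110010 matches 11110xxx → 4-byte sequence.
Byte 1: 0xF2 = 11110010, payload 010 (3 bits).
Byte 2: 0x8E = 10001110 (10xxxxxx ✓), payload 001110.
Byte 3: 0xA7 = 10100111 (10xxxxxx ✓), payload 100111.
Byte 4: 0x83 = 10000011 (10xxxxxx ✓), payload 000011.
Concatenate: 010001110100111000011 = 0x8E9C3 (21 bits → U+8E9C3).

U+8E9C3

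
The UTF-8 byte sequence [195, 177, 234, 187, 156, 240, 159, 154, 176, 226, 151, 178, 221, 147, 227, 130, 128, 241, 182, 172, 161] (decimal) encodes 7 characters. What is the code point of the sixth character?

Offset 0: leading byte 0xC3 = 11000011 → 2-byte char #1 = C3 B1.
Offset 2: leading byte 0xEA = 11101010 → 3-byte char #2 = EA BB 9C.
Offset 5: leading byte 0xF0 = 11110000 → 4-byte char #3 = F0 9F 9A B0.
Offset 9: leading byte 0xE2 = 11100010 → 3-byte char #4 = E2 97 B2.
Offset 12: leading byte 0xDD = 11011101 → 2-byte char #5 = DD 93.
Offset 14: leading byte 0xE3 = 11100011 → 3-byte char #6 = E3 82 80.
Leading byte 0xE3 = 11100011 matches 1110xxxx → 3-byte sequence.
Byte 1: 0xE3 = 11100011, payload 0011 (4 bits).
Byte 2: 0x82 = 10000010 (10xxxxxx ✓), payload 000010.
Byte 3: 0x80 = 10000000 (10xxxxxx ✓), payload 000000.
Concatenate: 0011000010000000 = 0x3080 (16 bits → U+3080).

U+3080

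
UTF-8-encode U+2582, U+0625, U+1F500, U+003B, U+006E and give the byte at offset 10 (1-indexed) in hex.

0x3B

1-indexed offset 10 is 0-indexed offset 9.
U+2582 → 3-byte form E2 96 82 at offsets 0–2.
U+0625 → 2-byte form D8 A5 at offsets 3–4.
U+1F500 → 4-byte form F0 9F 94 80 at offsets 5–8.
U+003B → 1-byte form 3B at offsets 9–9.
Offset 9 falls in char 4's range; it's byte 1 of 3B = 0x3B.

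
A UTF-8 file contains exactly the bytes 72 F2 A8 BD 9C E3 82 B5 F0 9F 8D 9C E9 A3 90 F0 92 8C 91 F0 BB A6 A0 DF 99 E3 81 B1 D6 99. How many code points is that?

Byte at offset 0: 0x72 = 01110010 → 1-byte char (#1). Advance 1.
Byte at offset 1: 0xF2 = 11110010 → 4-byte char (#2). Advance 4.
Byte at offset 5: 0xE3 = 11100011 → 3-byte char (#3). Advance 3.
Byte at offset 8: 0xF0 = 11110000 → 4-byte char (#4). Advance 4.
Byte at offset 12: 0xE9 = 11101001 → 3-byte char (#5). Advance 3.
Byte at offset 15: 0xF0 = 11110000 → 4-byte char (#6). Advance 4.
Byte at offset 19: 0xF0 = 11110000 → 4-byte char (#7). Advance 4.
Byte at offset 23: 0xDF = 11011111 → 2-byte char (#8). Advance 2.
Byte at offset 25: 0xE3 = 11100011 → 3-byte char (#9). Advance 3.
Byte at offset 28: 0xD6 = 11010110 → 2-byte char (#10). Advance 2.
Reached end at offset 30 after 10 code points.

10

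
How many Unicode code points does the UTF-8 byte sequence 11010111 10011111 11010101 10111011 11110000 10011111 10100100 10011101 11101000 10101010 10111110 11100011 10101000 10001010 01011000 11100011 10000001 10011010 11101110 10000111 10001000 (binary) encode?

Byte at offset 0: 0xD7 = 11010111 → 2-byte char (#1). Advance 2.
Byte at offset 2: 0xD5 = 11010101 → 2-byte char (#2). Advance 2.
Byte at offset 4: 0xF0 = 11110000 → 4-byte char (#3). Advance 4.
Byte at offset 8: 0xE8 = 11101000 → 3-byte char (#4). Advance 3.
Byte at offset 11: 0xE3 = 11100011 → 3-byte char (#5). Advance 3.
Byte at offset 14: 0x58 = 01011000 → 1-byte char (#6). Advance 1.
Byte at offset 15: 0xE3 = 11100011 → 3-byte char (#7). Advance 3.
Byte at offset 18: 0xEE = 11101110 → 3-byte char (#8). Advance 3.
Reached end at offset 21 after 8 code points.

8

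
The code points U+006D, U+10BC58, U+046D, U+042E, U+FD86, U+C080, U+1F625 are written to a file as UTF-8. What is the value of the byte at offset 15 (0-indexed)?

U+006D → 1-byte form 6D at offsets 0–0.
U+10BC58 → 4-byte form F4 8B B1 98 at offsets 1–4.
U+046D → 2-byte form D1 AD at offsets 5–6.
U+042E → 2-byte form D0 AE at offsets 7–8.
U+FD86 → 3-byte form EF B6 86 at offsets 9–11.
U+C080 → 3-byte form EC 82 80 at offsets 12–14.
U+1F625 → 4-byte form F0 9F 98 A5 at offsets 15–18.
Offset 15 falls in char 7's range; it's byte 1 of F0 9F 98 A5 = 0xF0.

0xF0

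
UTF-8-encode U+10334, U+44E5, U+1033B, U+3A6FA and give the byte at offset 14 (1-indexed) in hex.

1-indexed offset 14 is 0-indexed offset 13.
U+10334 → 4-byte form F0 90 8C B4 at offsets 0–3.
U+44E5 → 3-byte form E4 93 A5 at offsets 4–6.
U+1033B → 4-byte form F0 90 8C BB at offsets 7–10.
U+3A6FA → 4-byte form F0 BA 9B BA at offsets 11–14.
Offset 13 falls in char 4's range; it's byte 3 of F0 BA 9B BA = 0x9B.

0x9B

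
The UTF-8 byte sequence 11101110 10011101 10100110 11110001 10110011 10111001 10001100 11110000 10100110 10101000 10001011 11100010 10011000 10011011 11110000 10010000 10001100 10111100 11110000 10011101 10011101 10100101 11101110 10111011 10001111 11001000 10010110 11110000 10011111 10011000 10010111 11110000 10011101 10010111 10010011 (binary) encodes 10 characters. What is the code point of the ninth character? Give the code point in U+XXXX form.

U+1F617

Offset 0: leading byte 0xEE = 11101110 → 3-byte char #1 = EE 9D A6.
Offset 3: leading byte 0xF1 = 11110001 → 4-byte char #2 = F1 B3 B9 8C.
Offset 7: leading byte 0xF0 = 11110000 → 4-byte char #3 = F0 A6 A8 8B.
Offset 11: leading byte 0xE2 = 11100010 → 3-byte char #4 = E2 98 9B.
Offset 14: leading byte 0xF0 = 11110000 → 4-byte char #5 = F0 90 8C BC.
Offset 18: leading byte 0xF0 = 11110000 → 4-byte char #6 = F0 9D 9D A5.
Offset 22: leading byte 0xEE = 11101110 → 3-byte char #7 = EE BB 8F.
Offset 25: leading byte 0xC8 = 11001000 → 2-byte char #8 = C8 96.
Offset 27: leading byte 0xF0 = 11110000 → 4-byte char #9 = F0 9F 98 97.
Leading byte 0xF0 = 11110000 matches 11110xxx → 4-byte sequence.
Byte 1: 0xF0 = 11110000, payload 000 (3 bits).
Byte 2: 0x9F = 10011111 (10xxxxxx ✓), payload 011111.
Byte 3: 0x98 = 10011000 (10xxxxxx ✓), payload 011000.
Byte 4: 0x97 = 10010111 (10xxxxxx ✓), payload 010111.
Concatenate: 000011111011000010111 = 0x1F617 (21 bits → U+1F617).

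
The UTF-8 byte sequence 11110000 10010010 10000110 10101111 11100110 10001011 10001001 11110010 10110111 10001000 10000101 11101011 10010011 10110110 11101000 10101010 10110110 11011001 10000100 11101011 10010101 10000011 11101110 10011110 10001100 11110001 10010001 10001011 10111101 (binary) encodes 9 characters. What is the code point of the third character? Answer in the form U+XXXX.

Offset 0: leading byte 0xF0 = 11110000 → 4-byte char #1 = F0 92 86 AF.
Offset 4: leading byte 0xE6 = 11100110 → 3-byte char #2 = E6 8B 89.
Offset 7: leading byte 0xF2 = 11110010 → 4-byte char #3 = F2 B7 88 85.
Leading byte 0xF2 = 11110010 matches 11110xxx → 4-byte sequence.
Byte 1: 0xF2 = 11110010, payload 010 (3 bits).
Byte 2: 0xB7 = 10110111 (10xxxxxx ✓), payload 110111.
Byte 3: 0x88 = 10001000 (10xxxxxx ✓), payload 001000.
Byte 4: 0x85 = 10000101 (10xxxxxx ✓), payload 000101.
Concatenate: 010110111001000000101 = 0xB7205 (21 bits → U+B7205).

U+B7205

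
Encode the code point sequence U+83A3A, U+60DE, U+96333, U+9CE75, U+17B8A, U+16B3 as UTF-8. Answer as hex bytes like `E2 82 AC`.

F2 83 A8 BA E6 83 9E F2 96 8C B3 F2 9C B9 B5 F0 97 AE 8A E1 9A B3

U+83A3A: 4-byte form → F2 83 A8 BA.
U+60DE: 3-byte form → E6 83 9E.
U+96333: 4-byte form → F2 96 8C B3.
U+9CE75: 4-byte form → F2 9C B9 B5.
U+17B8A: 4-byte form → F0 97 AE 8A.
U+16B3: 3-byte form → E1 9A B3.
Concatenated (22 bytes): F2 83 A8 BA E6 83 9E F2 96 8C B3 F2 9C B9 B5 F0 97 AE 8A E1 9A B3.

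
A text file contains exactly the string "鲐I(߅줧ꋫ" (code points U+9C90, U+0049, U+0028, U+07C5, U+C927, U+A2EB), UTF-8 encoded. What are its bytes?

E9 B2 90 49 28 DF 85 EC A4 A7 EA 8B AB

U+9C90: 3-byte form → E9 B2 90.
U+0049: 1-byte form → 49.
U+0028: 1-byte form → 28.
U+07C5: 2-byte form → DF 85.
U+C927: 3-byte form → EC A4 A7.
U+A2EB: 3-byte form → EA 8B AB.
Concatenated (13 bytes): E9 B2 90 49 28 DF 85 EC A4 A7 EA 8B AB.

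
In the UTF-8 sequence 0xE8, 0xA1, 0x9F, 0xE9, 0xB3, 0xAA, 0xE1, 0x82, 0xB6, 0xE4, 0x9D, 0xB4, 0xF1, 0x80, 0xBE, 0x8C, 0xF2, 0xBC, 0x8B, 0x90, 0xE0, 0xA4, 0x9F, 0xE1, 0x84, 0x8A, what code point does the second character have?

Offset 0: leading byte 0xE8 = 11101000 → 3-byte char #1 = E8 A1 9F.
Offset 3: leading byte 0xE9 = 11101001 → 3-byte char #2 = E9 B3 AA.
Leading byte 0xE9 = 11101001 matches 1110xxxx → 3-byte sequence.
Byte 1: 0xE9 = 11101001, payload 1001 (4 bits).
Byte 2: 0xB3 = 10110011 (10xxxxxx ✓), payload 110011.
Byte 3: 0xAA = 10101010 (10xxxxxx ✓), payload 101010.
Concatenate: 1001110011101010 = 0x9CEA (16 bits → U+9CEA).

U+9CEA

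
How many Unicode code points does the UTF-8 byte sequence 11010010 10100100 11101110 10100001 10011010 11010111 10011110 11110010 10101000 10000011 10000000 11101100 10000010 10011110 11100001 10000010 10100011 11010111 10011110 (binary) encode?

7

Byte at offset 0: 0xD2 = 11010010 → 2-byte char (#1). Advance 2.
Byte at offset 2: 0xEE = 11101110 → 3-byte char (#2). Advance 3.
Byte at offset 5: 0xD7 = 11010111 → 2-byte char (#3). Advance 2.
Byte at offset 7: 0xF2 = 11110010 → 4-byte char (#4). Advance 4.
Byte at offset 11: 0xEC = 11101100 → 3-byte char (#5). Advance 3.
Byte at offset 14: 0xE1 = 11100001 → 3-byte char (#6). Advance 3.
Byte at offset 17: 0xD7 = 11010111 → 2-byte char (#7). Advance 2.
Reached end at offset 19 after 7 code points.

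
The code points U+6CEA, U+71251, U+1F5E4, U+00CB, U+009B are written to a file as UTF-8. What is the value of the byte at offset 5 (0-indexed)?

U+6CEA → 3-byte form E6 B3 AA at offsets 0–2.
U+71251 → 4-byte form F1 B1 89 91 at offsets 3–6.
Offset 5 falls in char 2's range; it's byte 3 of F1 B1 89 91 = 0x89.

0x89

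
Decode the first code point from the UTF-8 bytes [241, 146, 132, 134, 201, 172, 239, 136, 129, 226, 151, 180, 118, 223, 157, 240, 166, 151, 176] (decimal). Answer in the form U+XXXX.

U+52106

Offset 0: leading byte 0xF1 = 11110001 → 4-byte char #1 = F1 92 84 86.
Leading byte 0xF1 = 11110001 matches 11110xxx → 4-byte sequence.
Byte 1: 0xF1 = 11110001, payload 001 (3 bits).
Byte 2: 0x92 = 10010010 (10xxxxxx ✓), payload 010010.
Byte 3: 0x84 = 10000100 (10xxxxxx ✓), payload 000100.
Byte 4: 0x86 = 10000110 (10xxxxxx ✓), payload 000110.
Concatenate: 001010010000100000110 = 0x52106 (21 bits → U+52106).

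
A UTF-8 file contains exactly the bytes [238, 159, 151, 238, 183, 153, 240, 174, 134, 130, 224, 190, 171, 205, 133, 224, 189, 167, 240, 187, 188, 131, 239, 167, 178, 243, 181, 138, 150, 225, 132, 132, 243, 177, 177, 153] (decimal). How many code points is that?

Byte at offset 0: 0xEE = 11101110 → 3-byte char (#1). Advance 3.
Byte at offset 3: 0xEE = 11101110 → 3-byte char (#2). Advance 3.
Byte at offset 6: 0xF0 = 11110000 → 4-byte char (#3). Advance 4.
Byte at offset 10: 0xE0 = 11100000 → 3-byte char (#4). Advance 3.
Byte at offset 13: 0xCD = 11001101 → 2-byte char (#5). Advance 2.
Byte at offset 15: 0xE0 = 11100000 → 3-byte char (#6). Advance 3.
Byte at offset 18: 0xF0 = 11110000 → 4-byte char (#7). Advance 4.
Byte at offset 22: 0xEF = 11101111 → 3-byte char (#8). Advance 3.
Byte at offset 25: 0xF3 = 11110011 → 4-byte char (#9). Advance 4.
Byte at offset 29: 0xE1 = 11100001 → 3-byte char (#10). Advance 3.
Byte at offset 32: 0xF3 = 11110011 → 4-byte char (#11). Advance 4.
Reached end at offset 36 after 11 code points.

11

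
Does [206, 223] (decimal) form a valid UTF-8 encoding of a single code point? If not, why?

invalid (non-continuation byte where continuation expected)

Leading byte 0xCE = 11001110 → 2-byte form.
Byte 2 is 0xDF = 11011111, which is not 10xxxxxx — expected a continuation byte.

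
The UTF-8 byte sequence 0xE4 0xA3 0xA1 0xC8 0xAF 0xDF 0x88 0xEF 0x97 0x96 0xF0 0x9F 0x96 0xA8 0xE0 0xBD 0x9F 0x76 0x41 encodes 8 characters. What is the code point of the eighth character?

Offset 0: leading byte 0xE4 = 11100100 → 3-byte char #1 = E4 A3 A1.
Offset 3: leading byte 0xC8 = 11001000 → 2-byte char #2 = C8 AF.
Offset 5: leading byte 0xDF = 11011111 → 2-byte char #3 = DF 88.
Offset 7: leading byte 0xEF = 11101111 → 3-byte char #4 = EF 97 96.
Offset 10: leading byte 0xF0 = 11110000 → 4-byte char #5 = F0 9F 96 A8.
Offset 14: leading byte 0xE0 = 11100000 → 3-byte char #6 = E0 BD 9F.
Offset 17: leading byte 0x76 = 01110110 → 1-byte char #7 = 76.
Offset 18: leading byte 0x41 = 01000001 → 1-byte char #8 = 41.
Leading byte 0x41 = 01000001 matches 0xxxxxxx → 1-byte sequence.
Byte 1: 0x41 = 01000001, payload 1000001 (7 bits).
Concatenate: 1000001 = 0x41 (7 bits → U+0041).

U+0041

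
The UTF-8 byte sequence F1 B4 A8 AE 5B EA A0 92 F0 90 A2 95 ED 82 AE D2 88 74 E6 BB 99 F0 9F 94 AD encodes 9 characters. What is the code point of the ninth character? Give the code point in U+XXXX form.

U+1F52D

Offset 0: leading byte 0xF1 = 11110001 → 4-byte char #1 = F1 B4 A8 AE.
Offset 4: leading byte 0x5B = 01011011 → 1-byte char #2 = 5B.
Offset 5: leading byte 0xEA = 11101010 → 3-byte char #3 = EA A0 92.
Offset 8: leading byte 0xF0 = 11110000 → 4-byte char #4 = F0 90 A2 95.
Offset 12: leading byte 0xED = 11101101 → 3-byte char #5 = ED 82 AE.
Offset 15: leading byte 0xD2 = 11010010 → 2-byte char #6 = D2 88.
Offset 17: leading byte 0x74 = 01110100 → 1-byte char #7 = 74.
Offset 18: leading byte 0xE6 = 11100110 → 3-byte char #8 = E6 BB 99.
Offset 21: leading byte 0xF0 = 11110000 → 4-byte char #9 = F0 9F 94 AD.
Leading byte 0xF0 = 11110000 matches 11110xxx → 4-byte sequence.
Byte 1: 0xF0 = 11110000, payload 000 (3 bits).
Byte 2: 0x9F = 10011111 (10xxxxxx ✓), payload 011111.
Byte 3: 0x94 = 10010100 (10xxxxxx ✓), payload 010100.
Byte 4: 0xAD = 10101101 (10xxxxxx ✓), payload 101101.
Concatenate: 000011111010100101101 = 0x1F52D (21 bits → U+1F52D).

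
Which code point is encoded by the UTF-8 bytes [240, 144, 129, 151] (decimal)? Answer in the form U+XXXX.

U+10057

Leading byte 0xF0 = 11110000 matches 11110xxx → 4-byte sequence.
Byte 1: 0xF0 = 11110000, payload 000 (3 bits).
Byte 2: 0x90 = 10010000 (10xxxxxx ✓), payload 010000.
Byte 3: 0x81 = 10000001 (10xxxxxx ✓), payload 000001.
Byte 4: 0x97 = 10010111 (10xxxxxx ✓), payload 010111.
Concatenate: 000010000000001010111 = 0x10057 (21 bits → U+10057).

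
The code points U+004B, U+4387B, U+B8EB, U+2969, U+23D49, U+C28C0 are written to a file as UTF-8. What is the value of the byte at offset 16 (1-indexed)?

0xF3

1-indexed offset 16 is 0-indexed offset 15.
U+004B → 1-byte form 4B at offsets 0–0.
U+4387B → 4-byte form F1 83 A1 BB at offsets 1–4.
U+B8EB → 3-byte form EB A3 AB at offsets 5–7.
U+2969 → 3-byte form E2 A5 A9 at offsets 8–10.
U+23D49 → 4-byte form F0 A3 B5 89 at offsets 11–14.
U+C28C0 → 4-byte form F3 82 A3 80 at offsets 15–18.
Offset 15 falls in char 6's range; it's byte 1 of F3 82 A3 80 = 0xF3.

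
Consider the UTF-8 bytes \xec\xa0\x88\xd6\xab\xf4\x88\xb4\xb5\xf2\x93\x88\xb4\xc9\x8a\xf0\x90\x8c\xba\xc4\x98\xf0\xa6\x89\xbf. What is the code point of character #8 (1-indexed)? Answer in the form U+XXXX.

Offset 0: leading byte 0xEC = 11101100 → 3-byte char #1 = EC A0 88.
Offset 3: leading byte 0xD6 = 11010110 → 2-byte char #2 = D6 AB.
Offset 5: leading byte 0xF4 = 11110100 → 4-byte char #3 = F4 88 B4 B5.
Offset 9: leading byte 0xF2 = 11110010 → 4-byte char #4 = F2 93 88 B4.
Offset 13: leading byte 0xC9 = 11001001 → 2-byte char #5 = C9 8A.
Offset 15: leading byte 0xF0 = 11110000 → 4-byte char #6 = F0 90 8C BA.
Offset 19: leading byte 0xC4 = 11000100 → 2-byte char #7 = C4 98.
Offset 21: leading byte 0xF0 = 11110000 → 4-byte char #8 = F0 A6 89 BF.
Leading byte 0xF0 = 11110000 matches 11110xxx → 4-byte sequence.
Byte 1: 0xF0 = 11110000, payload 000 (3 bits).
Byte 2: 0xA6 = 10100110 (10xxxxxx ✓), payload 100110.
Byte 3: 0x89 = 10001001 (10xxxxxx ✓), payload 001001.
Byte 4: 0xBF = 10111111 (10xxxxxx ✓), payload 111111.
Concatenate: 000100110001001111111 = 0x2627F (21 bits → U+2627F).

U+2627F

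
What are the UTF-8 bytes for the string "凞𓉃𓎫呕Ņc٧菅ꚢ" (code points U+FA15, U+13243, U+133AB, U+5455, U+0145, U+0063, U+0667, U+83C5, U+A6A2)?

U+FA15: 3-byte form → EF A8 95.
U+13243: 4-byte form → F0 93 89 83.
U+133AB: 4-byte form → F0 93 8E AB.
U+5455: 3-byte form → E5 91 95.
U+0145: 2-byte form → C5 85.
U+0063: 1-byte form → 63.
U+0667: 2-byte form → D9 A7.
U+83C5: 3-byte form → E8 8F 85.
U+A6A2: 3-byte form → EA 9A A2.
Concatenated (25 bytes): EF A8 95 F0 93 89 83 F0 93 8E AB E5 91 95 C5 85 63 D9 A7 E8 8F 85 EA 9A A2.

EF A8 95 F0 93 89 83 F0 93 8E AB E5 91 95 C5 85 63 D9 A7 E8 8F 85 EA 9A A2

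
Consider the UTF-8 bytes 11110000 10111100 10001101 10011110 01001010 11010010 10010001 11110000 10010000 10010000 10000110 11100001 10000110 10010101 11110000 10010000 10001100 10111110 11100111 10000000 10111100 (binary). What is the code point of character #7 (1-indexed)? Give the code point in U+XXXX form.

U+703C

Offset 0: leading byte 0xF0 = 11110000 → 4-byte char #1 = F0 BC 8D 9E.
Offset 4: leading byte 0x4A = 01001010 → 1-byte char #2 = 4A.
Offset 5: leading byte 0xD2 = 11010010 → 2-byte char #3 = D2 91.
Offset 7: leading byte 0xF0 = 11110000 → 4-byte char #4 = F0 90 90 86.
Offset 11: leading byte 0xE1 = 11100001 → 3-byte char #5 = E1 86 95.
Offset 14: leading byte 0xF0 = 11110000 → 4-byte char #6 = F0 90 8C BE.
Offset 18: leading byte 0xE7 = 11100111 → 3-byte char #7 = E7 80 BC.
Leading byte 0xE7 = 11100111 matches 1110xxxx → 3-byte sequence.
Byte 1: 0xE7 = 11100111, payload 0111 (4 bits).
Byte 2: 0x80 = 10000000 (10xxxxxx ✓), payload 000000.
Byte 3: 0xBC = 10111100 (10xxxxxx ✓), payload 111100.
Concatenate: 0111000000111100 = 0x703C (16 bits → U+703C).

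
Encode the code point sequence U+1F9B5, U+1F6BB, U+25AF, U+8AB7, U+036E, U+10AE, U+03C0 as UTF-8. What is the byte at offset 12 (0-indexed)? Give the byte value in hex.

0xAA

U+1F9B5 → 4-byte form F0 9F A6 B5 at offsets 0–3.
U+1F6BB → 4-byte form F0 9F 9A BB at offsets 4–7.
U+25AF → 3-byte form E2 96 AF at offsets 8–10.
U+8AB7 → 3-byte form E8 AA B7 at offsets 11–13.
Offset 12 falls in char 4's range; it's byte 2 of E8 AA B7 = 0xAA.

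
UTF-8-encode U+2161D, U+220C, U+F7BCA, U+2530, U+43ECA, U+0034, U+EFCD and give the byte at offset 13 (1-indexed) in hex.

0x94

1-indexed offset 13 is 0-indexed offset 12.
U+2161D → 4-byte form F0 A1 98 9D at offsets 0–3.
U+220C → 3-byte form E2 88 8C at offsets 4–6.
U+F7BCA → 4-byte form F3 B7 AF 8A at offsets 7–10.
U+2530 → 3-byte form E2 94 B0 at offsets 11–13.
Offset 12 falls in char 4's range; it's byte 2 of E2 94 B0 = 0x94.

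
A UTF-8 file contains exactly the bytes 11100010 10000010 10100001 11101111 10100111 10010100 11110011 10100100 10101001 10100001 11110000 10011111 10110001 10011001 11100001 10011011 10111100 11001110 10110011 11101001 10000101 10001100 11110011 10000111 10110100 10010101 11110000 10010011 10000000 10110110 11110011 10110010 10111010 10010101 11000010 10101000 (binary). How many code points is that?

Byte at offset 0: 0xE2 = 11100010 → 3-byte char (#1). Advance 3.
Byte at offset 3: 0xEF = 11101111 → 3-byte char (#2). Advance 3.
Byte at offset 6: 0xF3 = 11110011 → 4-byte char (#3). Advance 4.
Byte at offset 10: 0xF0 = 11110000 → 4-byte char (#4). Advance 4.
Byte at offset 14: 0xE1 = 11100001 → 3-byte char (#5). Advance 3.
Byte at offset 17: 0xCE = 11001110 → 2-byte char (#6). Advance 2.
Byte at offset 19: 0xE9 = 11101001 → 3-byte char (#7). Advance 3.
Byte at offset 22: 0xF3 = 11110011 → 4-byte char (#8). Advance 4.
Byte at offset 26: 0xF0 = 11110000 → 4-byte char (#9). Advance 4.
Byte at offset 30: 0xF3 = 11110011 → 4-byte char (#10). Advance 4.
Byte at offset 34: 0xC2 = 11000010 → 2-byte char (#11). Advance 2.
Reached end at offset 36 after 11 code points.

11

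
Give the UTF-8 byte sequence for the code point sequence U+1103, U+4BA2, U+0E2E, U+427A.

E1 84 83 E4 AE A2 E0 B8 AE E4 89 BA

U+1103: 3-byte form → E1 84 83.
U+4BA2: 3-byte form → E4 AE A2.
U+0E2E: 3-byte form → E0 B8 AE.
U+427A: 3-byte form → E4 89 BA.
Concatenated (12 bytes): E1 84 83 E4 AE A2 E0 B8 AE E4 89 BA.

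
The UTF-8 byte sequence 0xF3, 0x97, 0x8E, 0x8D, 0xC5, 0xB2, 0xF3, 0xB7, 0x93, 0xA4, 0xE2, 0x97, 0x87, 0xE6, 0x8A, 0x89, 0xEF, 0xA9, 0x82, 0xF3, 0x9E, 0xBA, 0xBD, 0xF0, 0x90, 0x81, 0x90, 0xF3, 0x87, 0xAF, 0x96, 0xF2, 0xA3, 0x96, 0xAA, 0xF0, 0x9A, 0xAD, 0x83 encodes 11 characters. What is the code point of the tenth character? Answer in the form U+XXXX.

Offset 0: leading byte 0xF3 = 11110011 → 4-byte char #1 = F3 97 8E 8D.
Offset 4: leading byte 0xC5 = 11000101 → 2-byte char #2 = C5 B2.
Offset 6: leading byte 0xF3 = 11110011 → 4-byte char #3 = F3 B7 93 A4.
Offset 10: leading byte 0xE2 = 11100010 → 3-byte char #4 = E2 97 87.
Offset 13: leading byte 0xE6 = 11100110 → 3-byte char #5 = E6 8A 89.
Offset 16: leading byte 0xEF = 11101111 → 3-byte char #6 = EF A9 82.
Offset 19: leading byte 0xF3 = 11110011 → 4-byte char #7 = F3 9E BA BD.
Offset 23: leading byte 0xF0 = 11110000 → 4-byte char #8 = F0 90 81 90.
Offset 27: leading byte 0xF3 = 11110011 → 4-byte char #9 = F3 87 AF 96.
Offset 31: leading byte 0xF2 = 11110010 → 4-byte char #10 = F2 A3 96 AA.
Leading byte 0xF2 = 11110010 matches 11110xxx → 4-byte sequence.
Byte 1: 0xF2 = 11110010, payload 010 (3 bits).
Byte 2: 0xA3 = 10100011 (10xxxxxx ✓), payload 100011.
Byte 3: 0x96 = 10010110 (10xxxxxx ✓), payload 010110.
Byte 4: 0xAA = 10101010 (10xxxxxx ✓), payload 101010.
Concatenate: 010100011010110101010 = 0xA35AA (21 bits → U+A35AA).

U+A35AA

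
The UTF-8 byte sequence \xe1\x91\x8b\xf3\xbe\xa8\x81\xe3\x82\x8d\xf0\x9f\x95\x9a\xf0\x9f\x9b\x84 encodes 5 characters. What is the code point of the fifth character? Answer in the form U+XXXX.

U+1F6C4

Offset 0: leading byte 0xE1 = 11100001 → 3-byte char #1 = E1 91 8B.
Offset 3: leading byte 0xF3 = 11110011 → 4-byte char #2 = F3 BE A8 81.
Offset 7: leading byte 0xE3 = 11100011 → 3-byte char #3 = E3 82 8D.
Offset 10: leading byte 0xF0 = 11110000 → 4-byte char #4 = F0 9F 95 9A.
Offset 14: leading byte 0xF0 = 11110000 → 4-byte char #5 = F0 9F 9B 84.
Leading byte 0xF0 = 11110000 matches 11110xxx → 4-byte sequence.
Byte 1: 0xF0 = 11110000, payload 000 (3 bits).
Byte 2: 0x9F = 10011111 (10xxxxxx ✓), payload 011111.
Byte 3: 0x9B = 10011011 (10xxxxxx ✓), payload 011011.
Byte 4: 0x84 = 10000100 (10xxxxxx ✓), payload 000100.
Concatenate: 000011111011011000100 = 0x1F6C4 (21 bits → U+1F6C4).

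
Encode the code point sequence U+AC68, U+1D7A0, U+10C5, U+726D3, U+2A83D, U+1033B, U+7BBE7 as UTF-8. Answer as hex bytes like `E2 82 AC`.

EA B1 A8 F0 9D 9E A0 E1 83 85 F1 B2 9B 93 F0 AA A0 BD F0 90 8C BB F1 BB AF A7

U+AC68: 3-byte form → EA B1 A8.
U+1D7A0: 4-byte form → F0 9D 9E A0.
U+10C5: 3-byte form → E1 83 85.
U+726D3: 4-byte form → F1 B2 9B 93.
U+2A83D: 4-byte form → F0 AA A0 BD.
U+1033B: 4-byte form → F0 90 8C BB.
U+7BBE7: 4-byte form → F1 BB AF A7.
Concatenated (26 bytes): EA B1 A8 F0 9D 9E A0 E1 83 85 F1 B2 9B 93 F0 AA A0 BD F0 90 8C BB F1 BB AF A7.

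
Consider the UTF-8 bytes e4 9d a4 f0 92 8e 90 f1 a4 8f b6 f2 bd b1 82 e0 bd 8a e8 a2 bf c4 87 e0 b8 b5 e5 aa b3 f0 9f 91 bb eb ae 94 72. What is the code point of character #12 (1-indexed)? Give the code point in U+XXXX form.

Offset 0: leading byte 0xE4 = 11100100 → 3-byte char #1 = E4 9D A4.
Offset 3: leading byte 0xF0 = 11110000 → 4-byte char #2 = F0 92 8E 90.
Offset 7: leading byte 0xF1 = 11110001 → 4-byte char #3 = F1 A4 8F B6.
Offset 11: leading byte 0xF2 = 11110010 → 4-byte char #4 = F2 BD B1 82.
Offset 15: leading byte 0xE0 = 11100000 → 3-byte char #5 = E0 BD 8A.
Offset 18: leading byte 0xE8 = 11101000 → 3-byte char #6 = E8 A2 BF.
Offset 21: leading byte 0xC4 = 11000100 → 2-byte char #7 = C4 87.
Offset 23: leading byte 0xE0 = 11100000 → 3-byte char #8 = E0 B8 B5.
Offset 26: leading byte 0xE5 = 11100101 → 3-byte char #9 = E5 AA B3.
Offset 29: leading byte 0xF0 = 11110000 → 4-byte char #10 = F0 9F 91 BB.
Offset 33: leading byte 0xEB = 11101011 → 3-byte char #11 = EB AE 94.
Offset 36: leading byte 0x72 = 01110010 → 1-byte char #12 = 72.
Leading byte 0x72 = 01110010 matches 0xxxxxxx → 1-byte sequence.
Byte 1: 0x72 = 01110010, payload 1110010 (7 bits).
Concatenate: 1110010 = 0x72 (7 bits → U+0072).

U+0072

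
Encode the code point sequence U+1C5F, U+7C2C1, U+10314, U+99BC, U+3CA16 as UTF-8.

U+1C5F: 3-byte form → E1 B1 9F.
U+7C2C1: 4-byte form → F1 BC 8B 81.
U+10314: 4-byte form → F0 90 8C 94.
U+99BC: 3-byte form → E9 A6 BC.
U+3CA16: 4-byte form → F0 BC A8 96.
Concatenated (18 bytes): E1 B1 9F F1 BC 8B 81 F0 90 8C 94 E9 A6 BC F0 BC A8 96.

E1 B1 9F F1 BC 8B 81 F0 90 8C 94 E9 A6 BC F0 BC A8 96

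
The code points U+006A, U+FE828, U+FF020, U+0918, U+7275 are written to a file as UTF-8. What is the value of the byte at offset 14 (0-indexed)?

U+006A → 1-byte form 6A at offsets 0–0.
U+FE828 → 4-byte form F3 BE A0 A8 at offsets 1–4.
U+FF020 → 4-byte form F3 BF 80 A0 at offsets 5–8.
U+0918 → 3-byte form E0 A4 98 at offsets 9–11.
U+7275 → 3-byte form E7 89 B5 at offsets 12–14.
Offset 14 falls in char 5's range; it's byte 3 of E7 89 B5 = 0xB5.

0xB5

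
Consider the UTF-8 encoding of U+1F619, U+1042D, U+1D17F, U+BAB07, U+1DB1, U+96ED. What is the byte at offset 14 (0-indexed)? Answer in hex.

0xAC

U+1F619 → 4-byte form F0 9F 98 99 at offsets 0–3.
U+1042D → 4-byte form F0 90 90 AD at offsets 4–7.
U+1D17F → 4-byte form F0 9D 85 BF at offsets 8–11.
U+BAB07 → 4-byte form F2 BA AC 87 at offsets 12–15.
Offset 14 falls in char 4's range; it's byte 3 of F2 BA AC 87 = 0xAC.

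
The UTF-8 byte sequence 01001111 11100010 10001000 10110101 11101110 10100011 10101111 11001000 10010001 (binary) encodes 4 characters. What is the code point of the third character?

U+E8EF

Offset 0: leading byte 0x4F = 01001111 → 1-byte char #1 = 4F.
Offset 1: leading byte 0xE2 = 11100010 → 3-byte char #2 = E2 88 B5.
Offset 4: leading byte 0xEE = 11101110 → 3-byte char #3 = EE A3 AF.
Leading byte 0xEE = 11101110 matches 1110xxxx → 3-byte sequence.
Byte 1: 0xEE = 11101110, payload 1110 (4 bits).
Byte 2: 0xA3 = 10100011 (10xxxxxx ✓), payload 100011.
Byte 3: 0xAF = 10101111 (10xxxxxx ✓), payload 101111.
Concatenate: 1110100011101111 = 0xE8EF (16 bits → U+E8EF).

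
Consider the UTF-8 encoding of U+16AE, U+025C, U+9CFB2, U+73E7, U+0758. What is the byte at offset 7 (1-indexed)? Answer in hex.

0x9C

1-indexed offset 7 is 0-indexed offset 6.
U+16AE → 3-byte form E1 9A AE at offsets 0–2.
U+025C → 2-byte form C9 9C at offsets 3–4.
U+9CFB2 → 4-byte form F2 9C BE B2 at offsets 5–8.
Offset 6 falls in char 3's range; it's byte 2 of F2 9C BE B2 = 0x9C.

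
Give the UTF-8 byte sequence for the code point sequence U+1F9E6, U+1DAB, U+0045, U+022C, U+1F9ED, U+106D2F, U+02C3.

U+1F9E6: 4-byte form → F0 9F A7 A6.
U+1DAB: 3-byte form → E1 B6 AB.
U+0045: 1-byte form → 45.
U+022C: 2-byte form → C8 AC.
U+1F9ED: 4-byte form → F0 9F A7 AD.
U+106D2F: 4-byte form → F4 86 B4 AF.
U+02C3: 2-byte form → CB 83.
Concatenated (20 bytes): F0 9F A7 A6 E1 B6 AB 45 C8 AC F0 9F A7 AD F4 86 B4 AF CB 83.

F0 9F A7 A6 E1 B6 AB 45 C8 AC F0 9F A7 AD F4 86 B4 AF CB 83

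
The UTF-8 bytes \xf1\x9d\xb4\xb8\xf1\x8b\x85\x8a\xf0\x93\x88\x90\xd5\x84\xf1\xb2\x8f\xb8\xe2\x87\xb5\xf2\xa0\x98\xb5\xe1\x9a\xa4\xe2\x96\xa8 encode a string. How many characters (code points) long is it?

Byte at offset 0: 0xF1 = 11110001 → 4-byte char (#1). Advance 4.
Byte at offset 4: 0xF1 = 11110001 → 4-byte char (#2). Advance 4.
Byte at offset 8: 0xF0 = 11110000 → 4-byte char (#3). Advance 4.
Byte at offset 12: 0xD5 = 11010101 → 2-byte char (#4). Advance 2.
Byte at offset 14: 0xF1 = 11110001 → 4-byte char (#5). Advance 4.
Byte at offset 18: 0xE2 = 11100010 → 3-byte char (#6). Advance 3.
Byte at offset 21: 0xF2 = 11110010 → 4-byte char (#7). Advance 4.
Byte at offset 25: 0xE1 = 11100001 → 3-byte char (#8). Advance 3.
Byte at offset 28: 0xE2 = 11100010 → 3-byte char (#9). Advance 3.
Reached end at offset 31 after 9 code points.

9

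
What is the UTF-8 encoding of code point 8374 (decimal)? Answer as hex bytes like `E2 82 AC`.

U+20B6 = 0x20B6 = 8374 decimal. In range U+0800–U+FFFF → 3-byte form: 1110xxxx 10xxxxxx 10xxxxxx.
Binary (16 bits): 0010000010110110.
Split 4+6+6: 0010 | 000010 | 110110.
Byte 1: 11100010 = 0xE2.
Byte 2: 10000010 = 0x82.
Byte 3: 10110110 = 0xB6.

E2 82 B6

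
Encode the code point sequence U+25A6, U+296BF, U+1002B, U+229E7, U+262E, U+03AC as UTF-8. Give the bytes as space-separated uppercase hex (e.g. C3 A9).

U+25A6: 3-byte form → E2 96 A6.
U+296BF: 4-byte form → F0 A9 9A BF.
U+1002B: 4-byte form → F0 90 80 AB.
U+229E7: 4-byte form → F0 A2 A7 A7.
U+262E: 3-byte form → E2 98 AE.
U+03AC: 2-byte form → CE AC.
Concatenated (20 bytes): E2 96 A6 F0 A9 9A BF F0 90 80 AB F0 A2 A7 A7 E2 98 AE CE AC.

E2 96 A6 F0 A9 9A BF F0 90 80 AB F0 A2 A7 A7 E2 98 AE CE AC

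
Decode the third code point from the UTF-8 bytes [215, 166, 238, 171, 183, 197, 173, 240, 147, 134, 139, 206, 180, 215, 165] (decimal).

Offset 0: leading byte 0xD7 = 11010111 → 2-byte char #1 = D7 A6.
Offset 2: leading byte 0xEE = 11101110 → 3-byte char #2 = EE AB B7.
Offset 5: leading byte 0xC5 = 11000101 → 2-byte char #3 = C5 AD.
Leading byte 0xC5 = 11000101 matches 110xxxxx → 2-byte sequence.
Byte 1: 0xC5 = 11000101, payload 00101 (5 bits).
Byte 2: 0xAD = 10101101 (10xxxxxx ✓), payload 101101.
Concatenate: 00101101101 = 0x16D (11 bits → U+016D).

U+016D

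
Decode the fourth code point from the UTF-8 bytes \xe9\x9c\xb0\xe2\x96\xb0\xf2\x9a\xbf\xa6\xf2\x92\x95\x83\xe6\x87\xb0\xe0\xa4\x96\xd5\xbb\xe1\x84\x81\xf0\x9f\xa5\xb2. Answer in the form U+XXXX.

Offset 0: leading byte 0xE9 = 11101001 → 3-byte char #1 = E9 9C B0.
Offset 3: leading byte 0xE2 = 11100010 → 3-byte char #2 = E2 96 B0.
Offset 6: leading byte 0xF2 = 11110010 → 4-byte char #3 = F2 9A BF A6.
Offset 10: leading byte 0xF2 = 11110010 → 4-byte char #4 = F2 92 95 83.
Leading byte 0xF2 = 11110010 matches 11110xxx → 4-byte sequence.
Byte 1: 0xF2 = 11110010, payload 010 (3 bits).
Byte 2: 0x92 = 10010010 (10xxxxxx ✓), payload 010010.
Byte 3: 0x95 = 10010101 (10xxxxxx ✓), payload 010101.
Byte 4: 0x83 = 10000011 (10xxxxxx ✓), payload 000011.
Concatenate: 010010010010101000011 = 0x92543 (21 bits → U+92543).

U+92543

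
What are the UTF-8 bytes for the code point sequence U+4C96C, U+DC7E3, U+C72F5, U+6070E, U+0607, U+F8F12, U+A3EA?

U+4C96C: 4-byte form → F1 8C A5 AC.
U+DC7E3: 4-byte form → F3 9C 9F A3.
U+C72F5: 4-byte form → F3 87 8B B5.
U+6070E: 4-byte form → F1 A0 9C 8E.
U+0607: 2-byte form → D8 87.
U+F8F12: 4-byte form → F3 B8 BC 92.
U+A3EA: 3-byte form → EA 8F AA.
Concatenated (25 bytes): F1 8C A5 AC F3 9C 9F A3 F3 87 8B B5 F1 A0 9C 8E D8 87 F3 B8 BC 92 EA 8F AA.

F1 8C A5 AC F3 9C 9F A3 F3 87 8B B5 F1 A0 9C 8E D8 87 F3 B8 BC 92 EA 8F AA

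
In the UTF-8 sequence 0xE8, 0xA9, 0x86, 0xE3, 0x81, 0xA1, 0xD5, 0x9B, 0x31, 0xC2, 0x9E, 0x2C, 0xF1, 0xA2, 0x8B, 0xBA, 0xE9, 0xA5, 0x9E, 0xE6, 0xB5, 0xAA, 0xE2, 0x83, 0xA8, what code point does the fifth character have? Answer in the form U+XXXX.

Offset 0: leading byte 0xE8 = 11101000 → 3-byte char #1 = E8 A9 86.
Offset 3: leading byte 0xE3 = 11100011 → 3-byte char #2 = E3 81 A1.
Offset 6: leading byte 0xD5 = 11010101 → 2-byte char #3 = D5 9B.
Offset 8: leading byte 0x31 = 00110001 → 1-byte char #4 = 31.
Offset 9: leading byte 0xC2 = 11000010 → 2-byte char #5 = C2 9E.
Leading byte 0xC2 = 11000010 matches 110xxxxx → 2-byte sequence.
Byte 1: 0xC2 = 11000010, payload 00010 (5 bits).
Byte 2: 0x9E = 10011110 (10xxxxxx ✓), payload 011110.
Concatenate: 00010011110 = 0x9E (11 bits → U+009E).

U+009E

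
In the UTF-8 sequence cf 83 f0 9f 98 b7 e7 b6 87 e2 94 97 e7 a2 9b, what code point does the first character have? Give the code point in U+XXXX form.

U+03C3

Offset 0: leading byte 0xCF = 11001111 → 2-byte char #1 = CF 83.
Leading byte 0xCF = 11001111 matches 110xxxxx → 2-byte sequence.
Byte 1: 0xCF = 11001111, payload 01111 (5 bits).
Byte 2: 0x83 = 10000011 (10xxxxxx ✓), payload 000011.
Concatenate: 01111000011 = 0x3C3 (11 bits → U+03C3).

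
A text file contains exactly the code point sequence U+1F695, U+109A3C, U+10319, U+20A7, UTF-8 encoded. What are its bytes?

U+1F695: 4-byte form → F0 9F 9A 95.
U+109A3C: 4-byte form → F4 89 A8 BC.
U+10319: 4-byte form → F0 90 8C 99.
U+20A7: 3-byte form → E2 82 A7.
Concatenated (15 bytes): F0 9F 9A 95 F4 89 A8 BC F0 90 8C 99 E2 82 A7.

F0 9F 9A 95 F4 89 A8 BC F0 90 8C 99 E2 82 A7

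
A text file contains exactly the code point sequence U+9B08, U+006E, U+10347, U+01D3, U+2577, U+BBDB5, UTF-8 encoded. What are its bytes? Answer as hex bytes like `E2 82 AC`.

U+9B08: 3-byte form → E9 AC 88.
U+006E: 1-byte form → 6E.
U+10347: 4-byte form → F0 90 8D 87.
U+01D3: 2-byte form → C7 93.
U+2577: 3-byte form → E2 95 B7.
U+BBDB5: 4-byte form → F2 BB B6 B5.
Concatenated (17 bytes): E9 AC 88 6E F0 90 8D 87 C7 93 E2 95 B7 F2 BB B6 B5.

E9 AC 88 6E F0 90 8D 87 C7 93 E2 95 B7 F2 BB B6 B5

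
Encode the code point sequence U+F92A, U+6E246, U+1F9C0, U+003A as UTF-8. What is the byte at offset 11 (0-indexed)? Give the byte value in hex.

0x3A

U+F92A → 3-byte form EF A4 AA at offsets 0–2.
U+6E246 → 4-byte form F1 AE 89 86 at offsets 3–6.
U+1F9C0 → 4-byte form F0 9F A7 80 at offsets 7–10.
U+003A → 1-byte form 3A at offsets 11–11.
Offset 11 falls in char 4's range; it's byte 1 of 3A = 0x3A.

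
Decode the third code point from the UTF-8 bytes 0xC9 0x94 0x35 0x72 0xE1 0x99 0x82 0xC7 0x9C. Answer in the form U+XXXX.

Offset 0: leading byte 0xC9 = 11001001 → 2-byte char #1 = C9 94.
Offset 2: leading byte 0x35 = 00110101 → 1-byte char #2 = 35.
Offset 3: leading byte 0x72 = 01110010 → 1-byte char #3 = 72.
Leading byte 0x72 = 01110010 matches 0xxxxxxx → 1-byte sequence.
Byte 1: 0x72 = 01110010, payload 1110010 (7 bits).
Concatenate: 1110010 = 0x72 (7 bits → U+0072).

U+0072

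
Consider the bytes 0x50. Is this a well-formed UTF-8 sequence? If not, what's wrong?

valid

Leading byte 0x50 = 01010000 → 1-byte form.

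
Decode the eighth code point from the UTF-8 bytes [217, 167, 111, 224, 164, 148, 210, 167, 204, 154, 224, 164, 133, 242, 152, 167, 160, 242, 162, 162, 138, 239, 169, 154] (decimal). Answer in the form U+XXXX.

Offset 0: leading byte 0xD9 = 11011001 → 2-byte char #1 = D9 A7.
Offset 2: leading byte 0x6F = 01101111 → 1-byte char #2 = 6F.
Offset 3: leading byte 0xE0 = 11100000 → 3-byte char #3 = E0 A4 94.
Offset 6: leading byte 0xD2 = 11010010 → 2-byte char #4 = D2 A7.
Offset 8: leading byte 0xCC = 11001100 → 2-byte char #5 = CC 9A.
Offset 10: leading byte 0xE0 = 11100000 → 3-byte char #6 = E0 A4 85.
Offset 13: leading byte 0xF2 = 11110010 → 4-byte char #7 = F2 98 A7 A0.
Offset 17: leading byte 0xF2 = 11110010 → 4-byte char #8 = F2 A2 A2 8A.
Leading byte 0xF2 = 11110010 matches 11110xxx → 4-byte sequence.
Byte 1: 0xF2 = 11110010, payload 010 (3 bits).
Byte 2: 0xA2 = 10100010 (10xxxxxx ✓), payload 100010.
Byte 3: 0xA2 = 10100010 (10xxxxxx ✓), payload 100010.
Byte 4: 0x8A = 10001010 (10xxxxxx ✓), payload 001010.
Concatenate: 010100010100010001010 = 0xA288A (21 bits → U+A288A).

U+A288A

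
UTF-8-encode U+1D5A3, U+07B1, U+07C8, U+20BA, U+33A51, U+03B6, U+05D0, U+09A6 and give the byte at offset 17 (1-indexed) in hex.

1-indexed offset 17 is 0-indexed offset 16.
U+1D5A3 → 4-byte form F0 9D 96 A3 at offsets 0–3.
U+07B1 → 2-byte form DE B1 at offsets 4–5.
U+07C8 → 2-byte form DF 88 at offsets 6–7.
U+20BA → 3-byte form E2 82 BA at offsets 8–10.
U+33A51 → 4-byte form F0 B3 A9 91 at offsets 11–14.
U+03B6 → 2-byte form CE B6 at offsets 15–16.
Offset 16 falls in char 6's range; it's byte 2 of CE B6 = 0xB6.

0xB6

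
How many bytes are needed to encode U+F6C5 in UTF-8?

U+F6C5 = 0xF6C5. UTF-8 uses 1 byte below 0x80, 2 below 0x800, 3 below 0x10000, 4 up to 0x10FFFF. 0xF6C5 is in U+0800–U+FFFF → 3 bytes.

3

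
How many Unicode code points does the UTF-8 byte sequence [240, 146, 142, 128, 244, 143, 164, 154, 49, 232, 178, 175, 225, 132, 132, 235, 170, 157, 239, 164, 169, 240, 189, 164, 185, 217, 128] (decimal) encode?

Byte at offset 0: 0xF0 = 11110000 → 4-byte char (#1). Advance 4.
Byte at offset 4: 0xF4 = 11110100 → 4-byte char (#2). Advance 4.
Byte at offset 8: 0x31 = 00110001 → 1-byte char (#3). Advance 1.
Byte at offset 9: 0xE8 = 11101000 → 3-byte char (#4). Advance 3.
Byte at offset 12: 0xE1 = 11100001 → 3-byte char (#5). Advance 3.
Byte at offset 15: 0xEB = 11101011 → 3-byte char (#6). Advance 3.
Byte at offset 18: 0xEF = 11101111 → 3-byte char (#7). Advance 3.
Byte at offset 21: 0xF0 = 11110000 → 4-byte char (#8). Advance 4.
Byte at offset 25: 0xD9 = 11011001 → 2-byte char (#9). Advance 2.
Reached end at offset 27 after 9 code points.

9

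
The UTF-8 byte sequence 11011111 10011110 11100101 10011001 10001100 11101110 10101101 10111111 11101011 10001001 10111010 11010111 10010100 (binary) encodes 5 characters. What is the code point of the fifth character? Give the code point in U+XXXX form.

U+05D4

Offset 0: leading byte 0xDF = 11011111 → 2-byte char #1 = DF 9E.
Offset 2: leading byte 0xE5 = 11100101 → 3-byte char #2 = E5 99 8C.
Offset 5: leading byte 0xEE = 11101110 → 3-byte char #3 = EE AD BF.
Offset 8: leading byte 0xEB = 11101011 → 3-byte char #4 = EB 89 BA.
Offset 11: leading byte 0xD7 = 11010111 → 2-byte char #5 = D7 94.
Leading byte 0xD7 = 11010111 matches 110xxxxx → 2-byte sequence.
Byte 1: 0xD7 = 11010111, payload 10111 (5 bits).
Byte 2: 0x94 = 10010100 (10xxxxxx ✓), payload 010100.
Concatenate: 10111010100 = 0x5D4 (11 bits → U+05D4).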